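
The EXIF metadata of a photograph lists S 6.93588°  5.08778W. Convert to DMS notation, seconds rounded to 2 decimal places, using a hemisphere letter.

φ: 0.935880 × 60 = 56.15280′ → 56′, remainder × 60 = 9.1680″
Lon: whole degrees 5; 5.26680′ → 5′ and 16.0080″

6°56′9.17″ S, 5°05′16.01″ W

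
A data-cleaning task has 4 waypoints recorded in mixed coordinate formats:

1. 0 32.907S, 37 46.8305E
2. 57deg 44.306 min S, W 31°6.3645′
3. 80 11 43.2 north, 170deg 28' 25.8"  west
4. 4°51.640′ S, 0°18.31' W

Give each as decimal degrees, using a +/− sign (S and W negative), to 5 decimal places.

1. -0.54845, 37.78051
2. -57.73843, -31.10608
3. 80.19533, -170.47383
4. -4.86067, -0.30517

Point 1:
  φ: 32.907′ = 0.548450°; total 0.548450
  hemisphere S, so the sign is −
  λ: 37 + 46.8305/60 = 37.780508
  E ⇒ keep positive
Point 2:
  Lat: 57 + 44.306/60 = 57.738433
  S ⇒ negate
  Lon: 31 + 6.3645/60 = 31.106075
  hemisphere W, so the sign is −
Point 3:
  φ: 80° + 11/60 + 43.2/3600 = 80 + 0.183333 + 0.012000 = 80.195333
  N → positive
  Lon: 170° + 28/60 + 25.8/3600 = 170 + 0.466667 + 0.007167 = 170.473833
  W ⇒ negate
Point 4:
  Latitude: 51.64′ = 0.860667°; total 4.860667
  S → negative
  Longitude: 0 + 18.31/60 = 0.305167
  W → negative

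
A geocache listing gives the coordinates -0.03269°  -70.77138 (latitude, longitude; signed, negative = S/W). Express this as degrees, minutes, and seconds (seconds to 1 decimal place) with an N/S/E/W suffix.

Latitude is negative → S; |value| = 0.032690
Latitude: 0.032690° → 1.96140′; 0.96140 × 60 = 57.684″
Longitude is negative → W; |value| = 70.771380
λ: whole degrees 70; 46.28280′ → 46′ and 16.968″

0°01′57.7″ S, 70°46′17.0″ W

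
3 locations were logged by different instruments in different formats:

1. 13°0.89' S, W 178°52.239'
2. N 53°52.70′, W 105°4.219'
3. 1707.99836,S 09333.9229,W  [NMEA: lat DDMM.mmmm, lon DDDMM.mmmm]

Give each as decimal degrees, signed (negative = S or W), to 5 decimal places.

1. -13.01483, -178.87065
2. 53.87833, -105.07032
3. -17.13331, -93.56538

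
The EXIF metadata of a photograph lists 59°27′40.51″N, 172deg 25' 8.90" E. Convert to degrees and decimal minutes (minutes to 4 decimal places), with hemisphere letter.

Lat: seconds/60 = 0.67517; minutes = 27 + 0.67517 = 27.675167
Lon: seconds/60 = 0.14833; minutes = 25 + 0.14833 = 25.148333

59° 27.6752′ N, 172° 25.1483′ E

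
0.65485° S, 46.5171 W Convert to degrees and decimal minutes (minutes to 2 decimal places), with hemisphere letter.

0° 39.29′ S, 46° 31.03′ W

Latitude: minutes = (0.654850 − 0) × 60 = 39.2910
λ: 46° + 0.517100 × 60 = 46° 31.0260′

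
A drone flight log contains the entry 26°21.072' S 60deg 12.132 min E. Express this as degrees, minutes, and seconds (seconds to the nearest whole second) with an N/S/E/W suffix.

φ: fractional minutes 0.07200 × 60 = 4.32″
Lon: 12.13200′ → 12′ and 0.13200 × 60 = 7.92″

26°21′4″ S, 60°12′8″ E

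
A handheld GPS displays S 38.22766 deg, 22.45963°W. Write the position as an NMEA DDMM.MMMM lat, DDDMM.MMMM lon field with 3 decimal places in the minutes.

3813.660,S / 02227.578,W

Latitude: 38° + 0.227660 × 60 = 38° 13.65960′
Longitude: minutes = (22.459630 − 22) × 60 = 27.57780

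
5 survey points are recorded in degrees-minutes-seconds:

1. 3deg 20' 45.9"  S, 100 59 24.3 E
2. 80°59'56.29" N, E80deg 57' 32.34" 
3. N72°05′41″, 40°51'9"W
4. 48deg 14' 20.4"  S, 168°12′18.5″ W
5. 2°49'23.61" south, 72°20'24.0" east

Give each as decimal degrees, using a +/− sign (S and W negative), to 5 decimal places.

1. -3.34608, 100.99008
2. 80.99897, 80.95898
3. 72.09472, -40.85250
4. -48.23900, -168.20514
5. -2.82323, 72.34000

Point 1:
  Lat: 3 + 20/60 + 45.9/3600 = 3.346083
  S ⇒ negate
  λ: 100 + 59/60 + 24.3/3600 = 100.990083
  E ⇒ keep positive
Point 2:
  Lat: 80 + 59/60 + 56.29/3600 = 80.998969
  N → positive
  Lon: 80 + 57/60 + 32.34/3600 = 80.958983
  E → positive
Point 3:
  Latitude: 72 + 5/60 + 41/3600 = 72.094722
  N → positive
  Longitude: 51′ + 9″ = 51.15000′; 40 + 51.15000/60 = 40.852500
  W → negative
Point 4:
  Lat: 14′ + 20.4″ = 14.34000′; 48 + 14.34000/60 = 48.239000
  S ⇒ negate
  λ: 168 + 12/60 + 18.5/3600 = 168.205139
  W → negative
Point 5:
  φ: 49′ + 23.61″ = 49.39350′; 2 + 49.39350/60 = 2.823225
  S ⇒ negate
  λ: 72° + 20/60 + 24/3600 = 72 + 0.333333 + 0.006667 = 72.340000
  E ⇒ keep positive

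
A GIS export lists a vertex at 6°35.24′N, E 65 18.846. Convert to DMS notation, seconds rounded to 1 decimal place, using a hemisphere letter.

6°35′14.4″ N, 65°18′50.8″ E

φ: 35.24000′ → 35′ and 0.24000 × 60 = 14.400″
Longitude: 18.84600′ → 18′ and 0.84600 × 60 = 50.760″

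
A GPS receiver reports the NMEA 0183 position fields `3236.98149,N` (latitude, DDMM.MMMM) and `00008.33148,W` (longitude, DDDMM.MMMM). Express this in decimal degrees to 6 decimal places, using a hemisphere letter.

32.616358° N, 0.138858° W

Latitude: split at 2 digits → 32° and 36.98149′; 32 + 36.98149/60 = 32.6163582
Lon: split at 3 digits → 000° and 8.33148′; 0 + 8.33148/60 = 0.1388580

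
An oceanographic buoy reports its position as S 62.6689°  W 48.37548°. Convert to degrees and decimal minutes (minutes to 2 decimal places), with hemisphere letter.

62° 40.13′ S, 48° 22.53′ W

φ: 62° + 0.668900 × 60 = 62° 40.1340′
Lon: 48° + 0.375480 × 60 = 48° 22.5288′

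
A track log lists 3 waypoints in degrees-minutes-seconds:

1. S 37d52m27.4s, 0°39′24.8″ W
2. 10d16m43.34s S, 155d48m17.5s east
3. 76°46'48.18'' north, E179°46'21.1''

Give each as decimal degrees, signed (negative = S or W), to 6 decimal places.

1. -37.874278, -0.656889
2. -10.278706, 155.804861
3. 76.780050, 179.772528

Point 1:
  Latitude: 37° + 52/60 + 27.4/3600 = 37 + 0.866667 + 0.007611 = 37.8742778
  S ⇒ negate
  λ: 39′ + 24.8″ = 39.41333′; 0 + 39.41333/60 = 0.6568889
  hemisphere W, so the sign is −
Point 2:
  φ: 10 + 16/60 + 43.34/3600 = 10.2787056
  S ⇒ negate
  Longitude: 48′ + 17.5″ = 48.29167′; 155 + 48.29167/60 = 155.8048611
  E ⇒ keep positive
Point 3:
  Latitude: 46′ + 48.18″ = 46.80300′; 76 + 46.80300/60 = 76.7800500
  N ⇒ keep positive
  Longitude: 46′ + 21.1″ = 46.35167′; 179 + 46.35167/60 = 179.7725278
  E → positive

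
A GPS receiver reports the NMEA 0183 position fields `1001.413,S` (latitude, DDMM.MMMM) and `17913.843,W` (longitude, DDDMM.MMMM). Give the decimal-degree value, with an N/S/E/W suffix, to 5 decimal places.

10.02355° S, 179.23072° W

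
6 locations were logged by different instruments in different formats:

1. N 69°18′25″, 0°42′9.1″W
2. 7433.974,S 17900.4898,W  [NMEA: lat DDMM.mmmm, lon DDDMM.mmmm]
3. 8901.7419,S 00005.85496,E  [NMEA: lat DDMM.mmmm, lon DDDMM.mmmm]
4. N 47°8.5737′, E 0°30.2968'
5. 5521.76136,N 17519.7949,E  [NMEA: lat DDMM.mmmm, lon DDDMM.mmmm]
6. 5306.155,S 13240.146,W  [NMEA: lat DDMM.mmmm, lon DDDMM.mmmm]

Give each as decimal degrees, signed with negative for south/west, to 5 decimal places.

1. 69.30694, -0.70253
2. -74.56623, -179.00816
3. -89.02903, 0.09758
4. 47.14290, 0.50495
5. 55.36269, 175.32992
6. -53.10258, -132.66910

Point 1:
  Latitude: 18′ + 25″ = 18.41667′; 69 + 18.41667/60 = 69.306944
  N → positive
  Lon: 42′ + 9.1″ = 42.15167′; 0 + 42.15167/60 = 0.702528
  W ⇒ negate
Point 2:
  φ: split at 2 digits → 74° and 33.974′; 74 + 33.974/60 = 74.566233
  S ⇒ negate
  Lon: degrees = first 3 digits = 179, minutes = 0.4898; 179 + 0.4898/60 = 179.008163
  W → negative
Point 3:
  φ: degrees = first 2 digits = 89, minutes = 1.7419; 89 + 1.7419/60 = 89.029032
  S ⇒ negate
  Longitude: degrees = first 3 digits = 0, minutes = 5.85496; 0 + 5.85496/60 = 0.097583
  E ⇒ keep positive
Point 4:
  φ: 47 + 8.5737/60 = 47.142895
  N → positive
  Longitude: 0 + 30.2968/60 = 0.504947
  E ⇒ keep positive
Point 5:
  Lat: degrees = first 2 digits = 55, minutes = 21.76136; 55 + 21.76136/60 = 55.362689
  N ⇒ keep positive
  Longitude: split at 3 digits → 175° and 19.7949′; 175 + 19.7949/60 = 175.329915
  E → positive
Point 6:
  φ: degrees = first 2 digits = 53, minutes = 6.155; 53 + 6.155/60 = 53.102583
  S ⇒ negate
  Longitude: degrees = first 3 digits = 132, minutes = 40.146; 132 + 40.146/60 = 132.669100
  hemisphere W, so the sign is −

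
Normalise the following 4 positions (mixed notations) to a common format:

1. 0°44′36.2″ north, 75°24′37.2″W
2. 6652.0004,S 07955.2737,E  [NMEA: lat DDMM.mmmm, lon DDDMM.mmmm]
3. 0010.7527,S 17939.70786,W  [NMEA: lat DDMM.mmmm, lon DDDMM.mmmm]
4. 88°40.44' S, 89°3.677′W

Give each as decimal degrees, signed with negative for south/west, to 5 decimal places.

1. 0.74339, -75.41033
2. -66.86667, 79.92123
3. -0.17921, -179.66180
4. -88.67400, -89.06128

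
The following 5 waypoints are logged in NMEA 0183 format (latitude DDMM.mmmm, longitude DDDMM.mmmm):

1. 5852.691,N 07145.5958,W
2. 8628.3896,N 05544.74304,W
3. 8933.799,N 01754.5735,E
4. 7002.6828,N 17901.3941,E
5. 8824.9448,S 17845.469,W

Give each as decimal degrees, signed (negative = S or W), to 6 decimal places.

1. 58.878183, -71.759930
2. 86.473160, -55.745717
3. 89.563317, 17.909558
4. 70.044713, 179.023235
5. -88.415747, -178.757817

Point 1:
  Lat: degrees = first 2 digits = 58, minutes = 52.691; 58 + 52.691/60 = 58.8781833
  N → positive
  Lon: split at 3 digits → 071° and 45.5958′; 71 + 45.5958/60 = 71.7599300
  W → negative
Point 2:
  Latitude: degrees = first 2 digits = 86, minutes = 28.3896; 86 + 28.3896/60 = 86.4731600
  N → positive
  λ: degrees = first 3 digits = 55, minutes = 44.74304; 55 + 44.74304/60 = 55.7457173
  W ⇒ negate
Point 3:
  Lat: split at 2 digits → 89° and 33.799′; 89 + 33.799/60 = 89.5633167
  N ⇒ keep positive
  Lon: split at 3 digits → 017° and 54.5735′; 17 + 54.5735/60 = 17.9095583
  E ⇒ keep positive
Point 4:
  Lat: degrees = first 2 digits = 70, minutes = 2.6828; 70 + 2.6828/60 = 70.0447133
  N → positive
  Longitude: split at 3 digits → 179° and 1.3941′; 179 + 1.3941/60 = 179.0232350
  E → positive
Point 5:
  φ: degrees = first 2 digits = 88, minutes = 24.9448; 88 + 24.9448/60 = 88.4157467
  S ⇒ negate
  Longitude: split at 3 digits → 178° and 45.469′; 178 + 45.469/60 = 178.7578167
  W → negative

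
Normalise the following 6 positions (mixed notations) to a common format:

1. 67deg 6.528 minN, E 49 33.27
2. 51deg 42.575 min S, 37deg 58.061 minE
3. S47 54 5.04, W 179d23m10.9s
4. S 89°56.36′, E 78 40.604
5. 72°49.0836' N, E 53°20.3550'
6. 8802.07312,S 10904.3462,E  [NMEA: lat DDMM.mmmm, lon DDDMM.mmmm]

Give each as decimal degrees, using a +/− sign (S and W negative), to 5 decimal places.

1. 67.10880, 49.55450
2. -51.70958, 37.96768
3. -47.90140, -179.38636
4. -89.93933, 78.67673
5. 72.81806, 53.33925
6. -88.03455, 109.07244

Point 1:
  φ: 67 + 6.528/60 = 67.108800
  N ⇒ keep positive
  Lon: 33.27′ = 0.554500°; total 49.554500
  E → positive
Point 2:
  Latitude: 51 + 42.575/60 = 51.709583
  hemisphere S, so the sign is −
  λ: 58.061′ = 0.967683°; total 37.967683
  E → positive
Point 3:
  Latitude: 47 + 54/60 + 5.04/3600 = 47.901400
  hemisphere S, so the sign is −
  λ: 179 + 23/60 + 10.9/3600 = 179.386361
  W → negative
Point 4:
  Lat: 56.36′ = 0.939333°; total 89.939333
  S ⇒ negate
  Lon: 78 + 40.604/60 = 78.676733
  E → positive
Point 5:
  Latitude: 72 + 49.0836/60 = 72.818060
  N → positive
  Longitude: 53 + 20.355/60 = 53.339250
  E → positive
Point 6:
  Latitude: degrees = first 2 digits = 88, minutes = 2.07312; 88 + 2.07312/60 = 88.034552
  S → negative
  Lon: degrees = first 3 digits = 109, minutes = 4.3462; 109 + 4.3462/60 = 109.072437
  E → positive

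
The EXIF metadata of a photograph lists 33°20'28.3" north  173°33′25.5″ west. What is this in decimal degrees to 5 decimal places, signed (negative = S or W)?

φ: 33 + 20/60 + 28.3/3600 = 33.341194
N → positive
λ: 173 + 33/60 + 25.5/3600 = 173.557083
W → negative

33.34119, -173.55708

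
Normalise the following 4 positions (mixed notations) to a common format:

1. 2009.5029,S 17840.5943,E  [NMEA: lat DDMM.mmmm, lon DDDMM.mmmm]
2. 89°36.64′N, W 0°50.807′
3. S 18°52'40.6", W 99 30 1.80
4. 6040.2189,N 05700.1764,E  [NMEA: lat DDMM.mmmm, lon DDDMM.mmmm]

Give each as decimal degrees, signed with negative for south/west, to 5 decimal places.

1. -20.15838, 178.67657
2. 89.61067, -0.84678
3. -18.87794, -99.50050
4. 60.67032, 57.00294

Point 1:
  φ: split at 2 digits → 20° and 9.5029′; 20 + 9.5029/60 = 20.158382
  S → negative
  λ: degrees = first 3 digits = 178, minutes = 40.5943; 178 + 40.5943/60 = 178.676572
  E ⇒ keep positive
Point 2:
  φ: 36.64′ = 0.610667°; total 89.610667
  N ⇒ keep positive
  Longitude: 0 + 50.807/60 = 0.846783
  hemisphere W, so the sign is −
Point 3:
  φ: 52′ + 40.6″ = 52.67667′; 18 + 52.67667/60 = 18.877944
  S → negative
  λ: 30′ + 1.8″ = 30.03000′; 99 + 30.03000/60 = 99.500500
  hemisphere W, so the sign is −
Point 4:
  φ: split at 2 digits → 60° and 40.2189′; 60 + 40.2189/60 = 60.670315
  N → positive
  Lon: degrees = first 3 digits = 57, minutes = 0.1764; 57 + 0.1764/60 = 57.002940
  E ⇒ keep positive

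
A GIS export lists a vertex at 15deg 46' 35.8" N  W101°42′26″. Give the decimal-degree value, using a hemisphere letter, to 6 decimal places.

15.776611° N, 101.707222° W

Latitude: 15 + 46/60 + 35.8/3600 = 15.7766111
Lon: 101 + 42/60 + 26/3600 = 101.7072222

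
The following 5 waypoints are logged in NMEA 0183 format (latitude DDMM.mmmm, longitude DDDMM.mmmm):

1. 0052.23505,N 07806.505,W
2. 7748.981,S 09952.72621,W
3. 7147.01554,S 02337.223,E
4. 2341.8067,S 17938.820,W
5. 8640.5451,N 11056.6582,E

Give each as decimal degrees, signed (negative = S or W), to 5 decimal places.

1. 0.87058, -78.10842
2. -77.81635, -99.87877
3. -71.78359, 23.62038
4. -23.69678, -179.64700
5. 86.67575, 110.94430

Point 1:
  φ: degrees = first 2 digits = 0, minutes = 52.23505; 0 + 52.23505/60 = 0.870584
  N → positive
  Lon: degrees = first 3 digits = 78, minutes = 6.505; 78 + 6.505/60 = 78.108417
  W ⇒ negate
Point 2:
  Latitude: split at 2 digits → 77° and 48.981′; 77 + 48.981/60 = 77.816350
  S → negative
  Longitude: degrees = first 3 digits = 99, minutes = 52.72621; 99 + 52.72621/60 = 99.878770
  W ⇒ negate
Point 3:
  Lat: degrees = first 2 digits = 71, minutes = 47.01554; 71 + 47.01554/60 = 71.783592
  hemisphere S, so the sign is −
  Longitude: split at 3 digits → 023° and 37.223′; 23 + 37.223/60 = 23.620383
  E → positive
Point 4:
  Latitude: split at 2 digits → 23° and 41.8067′; 23 + 41.8067/60 = 23.696778
  S ⇒ negate
  Longitude: degrees = first 3 digits = 179, minutes = 38.82; 179 + 38.82/60 = 179.647000
  hemisphere W, so the sign is −
Point 5:
  φ: split at 2 digits → 86° and 40.5451′; 86 + 40.5451/60 = 86.675752
  N ⇒ keep positive
  λ: split at 3 digits → 110° and 56.6582′; 110 + 56.6582/60 = 110.944303
  E → positive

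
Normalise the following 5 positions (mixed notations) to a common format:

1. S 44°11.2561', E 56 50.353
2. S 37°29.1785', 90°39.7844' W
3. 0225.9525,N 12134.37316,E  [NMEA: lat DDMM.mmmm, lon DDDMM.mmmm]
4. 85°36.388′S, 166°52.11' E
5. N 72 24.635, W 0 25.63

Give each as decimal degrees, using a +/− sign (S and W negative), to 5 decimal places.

Point 1:
  Latitude: 11.2561′ = 0.187602°; total 44.187602
  S ⇒ negate
  λ: 50.353′ = 0.839217°; total 56.839217
  E → positive
Point 2:
  Latitude: 37 + 29.1785/60 = 37.486308
  hemisphere S, so the sign is −
  Longitude: 90 + 39.7844/60 = 90.663073
  hemisphere W, so the sign is −
Point 3:
  Latitude: split at 2 digits → 02° and 25.9525′; 2 + 25.9525/60 = 2.432542
  N ⇒ keep positive
  Lon: split at 3 digits → 121° and 34.37316′; 121 + 34.37316/60 = 121.572886
  E → positive
Point 4:
  φ: 85 + 36.388/60 = 85.606467
  hemisphere S, so the sign is −
  Lon: 166 + 52.11/60 = 166.868500
  E ⇒ keep positive
Point 5:
  Latitude: 72 + 24.635/60 = 72.410583
  N ⇒ keep positive
  λ: 25.63′ = 0.427167°; total 0.427167
  hemisphere W, so the sign is −

1. -44.18760, 56.83922
2. -37.48631, -90.66307
3. 2.43254, 121.57289
4. -85.60647, 166.86850
5. 72.41058, -0.42717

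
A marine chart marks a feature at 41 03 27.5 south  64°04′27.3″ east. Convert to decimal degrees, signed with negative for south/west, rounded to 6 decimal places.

-41.057639, 64.074250

Latitude: 41° + 3/60 + 27.5/3600 = 41 + 0.050000 + 0.007639 = 41.0576389
S → negative
λ: 64 + 4/60 + 27.3/3600 = 64.0742500
E → positive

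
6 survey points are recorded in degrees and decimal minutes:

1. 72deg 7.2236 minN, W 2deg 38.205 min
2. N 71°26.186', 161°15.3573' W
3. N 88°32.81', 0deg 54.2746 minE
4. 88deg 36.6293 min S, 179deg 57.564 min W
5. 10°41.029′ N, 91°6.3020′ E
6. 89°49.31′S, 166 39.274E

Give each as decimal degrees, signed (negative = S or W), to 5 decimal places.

1. 72.12039, -2.63675
2. 71.43643, -161.25596
3. 88.54683, 0.90458
4. -88.61049, -179.95940
5. 10.68382, 91.10503
6. -89.82183, 166.65457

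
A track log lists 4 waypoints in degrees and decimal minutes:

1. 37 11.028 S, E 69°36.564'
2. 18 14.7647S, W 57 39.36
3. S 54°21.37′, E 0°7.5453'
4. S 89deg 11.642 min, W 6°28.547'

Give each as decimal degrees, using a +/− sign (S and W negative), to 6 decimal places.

Point 1:
  Lat: 37 + 11.028/60 = 37.1838000
  S → negative
  Longitude: 69 + 36.564/60 = 69.6094000
  E ⇒ keep positive
Point 2:
  Lat: 14.7647′ = 0.246078°; total 18.2460783
  hemisphere S, so the sign is −
  λ: 57 + 39.36/60 = 57.6560000
  W ⇒ negate
Point 3:
  Latitude: 21.37′ = 0.356167°; total 54.3561667
  hemisphere S, so the sign is −
  Lon: 7.5453′ = 0.125755°; total 0.1257550
  E ⇒ keep positive
Point 4:
  Latitude: 89 + 11.642/60 = 89.1940333
  S ⇒ negate
  λ: 28.547′ = 0.475783°; total 6.4757833
  hemisphere W, so the sign is −

1. -37.183800, 69.609400
2. -18.246078, -57.656000
3. -54.356167, 0.125755
4. -89.194033, -6.475783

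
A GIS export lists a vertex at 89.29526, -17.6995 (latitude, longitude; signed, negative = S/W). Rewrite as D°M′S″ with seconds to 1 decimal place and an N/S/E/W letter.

89°17′42.9″ N, 17°41′58.2″ W

Lat: 0.295260° → 17.71560′; 0.71560 × 60 = 42.936″
Longitude is negative → W; |value| = 17.699500
λ: 0.699500° → 41.97000′; 0.97000 × 60 = 58.200″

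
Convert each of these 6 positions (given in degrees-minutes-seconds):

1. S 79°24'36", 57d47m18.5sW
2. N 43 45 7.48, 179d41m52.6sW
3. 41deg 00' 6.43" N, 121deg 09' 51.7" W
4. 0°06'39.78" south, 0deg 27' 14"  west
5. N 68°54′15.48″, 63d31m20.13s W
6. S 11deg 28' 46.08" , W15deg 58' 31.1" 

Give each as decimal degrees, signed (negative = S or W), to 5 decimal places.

Point 1:
  Lat: 24′ + 36″ = 24.60000′; 79 + 24.60000/60 = 79.410000
  S ⇒ negate
  λ: 57 + 47/60 + 18.5/3600 = 57.788472
  W ⇒ negate
Point 2:
  Latitude: 43 + 45/60 + 7.48/3600 = 43.752078
  N → positive
  Lon: 179 + 41/60 + 52.6/3600 = 179.697944
  W → negative
Point 3:
  Lat: 41° + 0/60 + 6.43/3600 = 41 + 0.000000 + 0.001786 = 41.001786
  N → positive
  Longitude: 9′ + 51.7″ = 9.86167′; 121 + 9.86167/60 = 121.164361
  hemisphere W, so the sign is −
Point 4:
  φ: 0 + 6/60 + 39.78/3600 = 0.111050
  S ⇒ negate
  λ: 0 + 27/60 + 14/3600 = 0.453889
  W ⇒ negate
Point 5:
  Lat: 54′ + 15.48″ = 54.25800′; 68 + 54.25800/60 = 68.904300
  N ⇒ keep positive
  Longitude: 31′ + 20.13″ = 31.33550′; 63 + 31.33550/60 = 63.522258
  W → negative
Point 6:
  Latitude: 11 + 28/60 + 46.08/3600 = 11.479467
  hemisphere S, so the sign is −
  λ: 15° + 58/60 + 31.1/3600 = 15 + 0.966667 + 0.008639 = 15.975306
  W ⇒ negate

1. -79.41000, -57.78847
2. 43.75208, -179.69794
3. 41.00179, -121.16436
4. -0.11105, -0.45389
5. 68.90430, -63.52226
6. -11.47947, -15.97531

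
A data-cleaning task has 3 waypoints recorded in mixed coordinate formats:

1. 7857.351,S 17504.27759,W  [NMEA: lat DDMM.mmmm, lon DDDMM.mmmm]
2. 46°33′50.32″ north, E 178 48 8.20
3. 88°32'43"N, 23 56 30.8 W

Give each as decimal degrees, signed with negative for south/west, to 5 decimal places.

Point 1:
  Lat: degrees = first 2 digits = 78, minutes = 57.351; 78 + 57.351/60 = 78.955850
  S → negative
  Lon: degrees = first 3 digits = 175, minutes = 4.27759; 175 + 4.27759/60 = 175.071293
  W ⇒ negate
Point 2:
  φ: 46 + 33/60 + 50.32/3600 = 46.563978
  N → positive
  λ: 178 + 48/60 + 8.2/3600 = 178.802278
  E → positive
Point 3:
  Latitude: 88° + 32/60 + 43/3600 = 88 + 0.533333 + 0.011944 = 88.545278
  N ⇒ keep positive
  Lon: 23° + 56/60 + 30.8/3600 = 23 + 0.933333 + 0.008556 = 23.941889
  W ⇒ negate

1. -78.95585, -175.07129
2. 46.56398, 178.80228
3. 88.54528, -23.94189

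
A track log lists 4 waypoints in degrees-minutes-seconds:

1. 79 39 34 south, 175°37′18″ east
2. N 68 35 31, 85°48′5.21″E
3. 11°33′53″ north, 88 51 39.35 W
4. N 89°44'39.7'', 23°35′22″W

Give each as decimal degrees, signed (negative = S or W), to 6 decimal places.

1. -79.659444, 175.621667
2. 68.591944, 85.801447
3. 11.564722, -88.860931
4. 89.744361, -23.589444

Point 1:
  Latitude: 79° + 39/60 + 34/3600 = 79 + 0.650000 + 0.009444 = 79.6594444
  S ⇒ negate
  Longitude: 37′ + 18″ = 37.30000′; 175 + 37.30000/60 = 175.6216667
  E ⇒ keep positive
Point 2:
  φ: 35′ + 31″ = 35.51667′; 68 + 35.51667/60 = 68.5919444
  N ⇒ keep positive
  λ: 85 + 48/60 + 5.21/3600 = 85.8014472
  E → positive
Point 3:
  φ: 33′ + 53″ = 33.88333′; 11 + 33.88333/60 = 11.5647222
  N → positive
  Longitude: 51′ + 39.35″ = 51.65583′; 88 + 51.65583/60 = 88.8609306
  hemisphere W, so the sign is −
Point 4:
  Lat: 44′ + 39.7″ = 44.66167′; 89 + 44.66167/60 = 89.7443611
  N ⇒ keep positive
  Longitude: 23° + 35/60 + 22/3600 = 23 + 0.583333 + 0.006111 = 23.5894444
  W → negative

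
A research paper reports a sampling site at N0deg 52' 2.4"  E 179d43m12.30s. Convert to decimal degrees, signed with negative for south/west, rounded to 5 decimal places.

Lat: 0° + 52/60 + 2.4/3600 = 0 + 0.866667 + 0.000667 = 0.867333
N ⇒ keep positive
λ: 179 + 43/60 + 12.3/3600 = 179.720083
E ⇒ keep positive

0.86733, 179.72008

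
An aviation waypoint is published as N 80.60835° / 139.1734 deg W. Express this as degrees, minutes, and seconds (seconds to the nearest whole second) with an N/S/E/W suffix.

Lat: whole degrees 80; 36.50100′ → 36′ and 30.06″
Longitude: 0.173400° → 10.40400′; 0.40400 × 60 = 24.24″

80°36′30″ N, 139°10′24″ W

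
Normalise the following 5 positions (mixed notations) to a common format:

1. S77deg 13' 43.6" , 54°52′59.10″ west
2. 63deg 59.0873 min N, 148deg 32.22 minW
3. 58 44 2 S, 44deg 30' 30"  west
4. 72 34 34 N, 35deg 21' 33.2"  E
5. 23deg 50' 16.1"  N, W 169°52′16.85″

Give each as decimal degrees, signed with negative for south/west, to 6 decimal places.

1. -77.228778, -54.883083
2. 63.984788, -148.537000
3. -58.733889, -44.508333
4. 72.576111, 35.359222
5. 23.837806, -169.871347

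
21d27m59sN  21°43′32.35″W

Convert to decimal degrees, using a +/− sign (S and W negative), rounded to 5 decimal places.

21.46639, -21.72565

Latitude: 27′ + 59″ = 27.98333′; 21 + 27.98333/60 = 21.466389
N → positive
Lon: 43′ + 32.35″ = 43.53917′; 21 + 43.53917/60 = 21.725653
W ⇒ negate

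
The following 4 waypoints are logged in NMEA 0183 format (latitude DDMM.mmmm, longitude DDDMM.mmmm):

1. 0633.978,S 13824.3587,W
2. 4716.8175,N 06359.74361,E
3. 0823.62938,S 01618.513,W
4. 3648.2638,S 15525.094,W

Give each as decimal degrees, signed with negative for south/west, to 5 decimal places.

Point 1:
  Latitude: degrees = first 2 digits = 6, minutes = 33.978; 6 + 33.978/60 = 6.566300
  S → negative
  Longitude: split at 3 digits → 138° and 24.3587′; 138 + 24.3587/60 = 138.405978
  W → negative
Point 2:
  φ: split at 2 digits → 47° and 16.8175′; 47 + 16.8175/60 = 47.280292
  N → positive
  Lon: split at 3 digits → 063° and 59.74361′; 63 + 59.74361/60 = 63.995727
  E ⇒ keep positive
Point 3:
  Latitude: degrees = first 2 digits = 8, minutes = 23.62938; 8 + 23.62938/60 = 8.393823
  S → negative
  λ: degrees = first 3 digits = 16, minutes = 18.513; 16 + 18.513/60 = 16.308550
  W → negative
Point 4:
  Latitude: degrees = first 2 digits = 36, minutes = 48.2638; 36 + 48.2638/60 = 36.804397
  hemisphere S, so the sign is −
  Lon: split at 3 digits → 155° and 25.094′; 155 + 25.094/60 = 155.418233
  hemisphere W, so the sign is −

1. -6.56630, -138.40598
2. 47.28029, 63.99573
3. -8.39382, -16.30855
4. -36.80440, -155.41823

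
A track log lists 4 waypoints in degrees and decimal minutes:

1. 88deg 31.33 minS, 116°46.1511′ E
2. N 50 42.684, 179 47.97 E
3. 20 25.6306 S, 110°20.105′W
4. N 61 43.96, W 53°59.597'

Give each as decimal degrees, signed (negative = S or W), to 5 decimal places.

Point 1:
  φ: 88 + 31.33/60 = 88.522167
  hemisphere S, so the sign is −
  Longitude: 116 + 46.1511/60 = 116.769185
  E → positive
Point 2:
  Latitude: 42.684′ = 0.711400°; total 50.711400
  N → positive
  λ: 179 + 47.97/60 = 179.799500
  E ⇒ keep positive
Point 3:
  Latitude: 20 + 25.6306/60 = 20.427177
  S → negative
  λ: 20.105′ = 0.335083°; total 110.335083
  W ⇒ negate
Point 4:
  Latitude: 43.96′ = 0.732667°; total 61.732667
  N ⇒ keep positive
  λ: 59.597′ = 0.993283°; total 53.993283
  hemisphere W, so the sign is −

1. -88.52217, 116.76919
2. 50.71140, 179.79950
3. -20.42718, -110.33508
4. 61.73267, -53.99328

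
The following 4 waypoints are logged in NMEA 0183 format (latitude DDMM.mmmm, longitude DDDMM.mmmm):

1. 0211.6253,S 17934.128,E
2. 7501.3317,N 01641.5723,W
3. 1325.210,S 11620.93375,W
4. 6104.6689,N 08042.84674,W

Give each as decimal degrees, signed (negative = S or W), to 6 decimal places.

Point 1:
  Latitude: degrees = first 2 digits = 2, minutes = 11.6253; 2 + 11.6253/60 = 2.1937550
  S ⇒ negate
  Longitude: split at 3 digits → 179° and 34.128′; 179 + 34.128/60 = 179.5688000
  E → positive
Point 2:
  Lat: split at 2 digits → 75° and 1.3317′; 75 + 1.3317/60 = 75.0221950
  N → positive
  λ: degrees = first 3 digits = 16, minutes = 41.5723; 16 + 41.5723/60 = 16.6928717
  hemisphere W, so the sign is −
Point 3:
  φ: degrees = first 2 digits = 13, minutes = 25.21; 13 + 25.21/60 = 13.4201667
  S → negative
  Lon: split at 3 digits → 116° and 20.93375′; 116 + 20.93375/60 = 116.3488958
  W ⇒ negate
Point 4:
  φ: split at 2 digits → 61° and 4.6689′; 61 + 4.6689/60 = 61.0778150
  N → positive
  λ: degrees = first 3 digits = 80, minutes = 42.84674; 80 + 42.84674/60 = 80.7141123
  W ⇒ negate

1. -2.193755, 179.568800
2. 75.022195, -16.692872
3. -13.420167, -116.348896
4. 61.077815, -80.714112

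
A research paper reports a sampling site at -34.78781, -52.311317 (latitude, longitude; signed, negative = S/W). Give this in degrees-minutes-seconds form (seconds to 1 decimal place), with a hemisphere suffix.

34°47′16.1″ S, 52°18′40.7″ W

Latitude is negative → S; |value| = 34.787810
Lat: whole degrees 34; 47.26860′ → 47′ and 16.116″
Longitude is negative → W; |value| = 52.311317
λ: whole degrees 52; 18.67902′ → 18′ and 40.741″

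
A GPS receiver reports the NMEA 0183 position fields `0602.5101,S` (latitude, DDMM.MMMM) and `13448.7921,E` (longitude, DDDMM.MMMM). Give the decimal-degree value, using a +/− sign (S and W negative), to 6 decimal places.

Lat: split at 2 digits → 06° and 2.5101′; 6 + 2.5101/60 = 6.0418350
S ⇒ negate
λ: degrees = first 3 digits = 134, minutes = 48.7921; 134 + 48.7921/60 = 134.8132017
E → positive

-6.041835, 134.813202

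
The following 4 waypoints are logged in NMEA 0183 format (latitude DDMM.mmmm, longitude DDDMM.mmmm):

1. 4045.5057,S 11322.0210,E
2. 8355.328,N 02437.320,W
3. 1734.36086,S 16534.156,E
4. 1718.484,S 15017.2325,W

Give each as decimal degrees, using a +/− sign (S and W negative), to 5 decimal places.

1. -40.75843, 113.36702
2. 83.92213, -24.62200
3. -17.57268, 165.56927
4. -17.30807, -150.28721

Point 1:
  Lat: degrees = first 2 digits = 40, minutes = 45.5057; 40 + 45.5057/60 = 40.758428
  S ⇒ negate
  Longitude: split at 3 digits → 113° and 22.021′; 113 + 22.021/60 = 113.367017
  E → positive
Point 2:
  Lat: split at 2 digits → 83° and 55.328′; 83 + 55.328/60 = 83.922133
  N ⇒ keep positive
  Longitude: degrees = first 3 digits = 24, minutes = 37.32; 24 + 37.32/60 = 24.622000
  hemisphere W, so the sign is −
Point 3:
  Latitude: degrees = first 2 digits = 17, minutes = 34.36086; 17 + 34.36086/60 = 17.572681
  S ⇒ negate
  λ: split at 3 digits → 165° and 34.156′; 165 + 34.156/60 = 165.569267
  E → positive
Point 4:
  Latitude: degrees = first 2 digits = 17, minutes = 18.484; 17 + 18.484/60 = 17.308067
  hemisphere S, so the sign is −
  λ: split at 3 digits → 150° and 17.2325′; 150 + 17.2325/60 = 150.287208
  hemisphere W, so the sign is −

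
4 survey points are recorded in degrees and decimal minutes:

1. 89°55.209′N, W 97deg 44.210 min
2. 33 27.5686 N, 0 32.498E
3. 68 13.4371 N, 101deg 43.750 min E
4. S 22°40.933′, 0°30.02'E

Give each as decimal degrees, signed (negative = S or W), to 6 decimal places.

1. 89.920150, -97.736833
2. 33.459477, 0.541633
3. 68.223952, 101.729167
4. -22.682217, 0.500333

Point 1:
  φ: 55.209′ = 0.920150°; total 89.9201500
  N → positive
  λ: 97 + 44.21/60 = 97.7368333
  W → negative
Point 2:
  φ: 33 + 27.5686/60 = 33.4594767
  N ⇒ keep positive
  λ: 32.498′ = 0.541633°; total 0.5416333
  E ⇒ keep positive
Point 3:
  Lat: 68 + 13.4371/60 = 68.2239517
  N ⇒ keep positive
  Longitude: 43.75′ = 0.729167°; total 101.7291667
  E → positive
Point 4:
  φ: 40.933′ = 0.682217°; total 22.6822167
  hemisphere S, so the sign is −
  λ: 30.02′ = 0.500333°; total 0.5003333
  E ⇒ keep positive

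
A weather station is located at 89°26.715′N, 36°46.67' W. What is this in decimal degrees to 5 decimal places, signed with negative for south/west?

φ: 89 + 26.715/60 = 89.445250
N ⇒ keep positive
Longitude: 36 + 46.67/60 = 36.777833
W → negative

89.44525, -36.77783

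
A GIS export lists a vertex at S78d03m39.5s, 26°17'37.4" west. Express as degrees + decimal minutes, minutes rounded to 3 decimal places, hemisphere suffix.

78° 3.658′ S, 26° 17.623′ W

Lat: 3 + 39.5/60 = 3.65833′
λ: seconds/60 = 0.62333; minutes = 17 + 0.62333 = 17.62333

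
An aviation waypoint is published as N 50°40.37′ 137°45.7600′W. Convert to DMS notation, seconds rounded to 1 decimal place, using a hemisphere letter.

φ: 40.37000′ → 40′ and 0.37000 × 60 = 22.200″
Longitude: 45.76000′ → 45′ and 0.76000 × 60 = 45.600″

50°40′22.2″ N, 137°45′45.6″ W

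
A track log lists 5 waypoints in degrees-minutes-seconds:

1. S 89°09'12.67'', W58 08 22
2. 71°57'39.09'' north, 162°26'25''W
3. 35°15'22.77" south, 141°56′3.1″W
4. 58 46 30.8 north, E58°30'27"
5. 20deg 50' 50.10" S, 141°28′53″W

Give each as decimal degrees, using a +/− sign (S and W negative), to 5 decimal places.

Point 1:
  Latitude: 9′ + 12.67″ = 9.21117′; 89 + 9.21117/60 = 89.153519
  S ⇒ negate
  Lon: 58° + 8/60 + 22/3600 = 58 + 0.133333 + 0.006111 = 58.139444
  hemisphere W, so the sign is −
Point 2:
  φ: 57′ + 39.09″ = 57.65150′; 71 + 57.65150/60 = 71.960858
  N ⇒ keep positive
  Lon: 26′ + 25″ = 26.41667′; 162 + 26.41667/60 = 162.440278
  W → negative
Point 3:
  Latitude: 15′ + 22.77″ = 15.37950′; 35 + 15.37950/60 = 35.256325
  hemisphere S, so the sign is −
  Longitude: 56′ + 3.1″ = 56.05167′; 141 + 56.05167/60 = 141.934194
  hemisphere W, so the sign is −
Point 4:
  Lat: 58 + 46/60 + 30.8/3600 = 58.775222
  N → positive
  Lon: 58° + 30/60 + 27/3600 = 58 + 0.500000 + 0.007500 = 58.507500
  E → positive
Point 5:
  Latitude: 50′ + 50.1″ = 50.83500′; 20 + 50.83500/60 = 20.847250
  S ⇒ negate
  Lon: 141 + 28/60 + 53/3600 = 141.481389
  W ⇒ negate

1. -89.15352, -58.13944
2. 71.96086, -162.44028
3. -35.25633, -141.93419
4. 58.77522, 58.50750
5. -20.84725, -141.48139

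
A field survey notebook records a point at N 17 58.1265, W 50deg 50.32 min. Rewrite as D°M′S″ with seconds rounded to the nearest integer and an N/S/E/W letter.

17°58′8″ N, 50°50′19″ W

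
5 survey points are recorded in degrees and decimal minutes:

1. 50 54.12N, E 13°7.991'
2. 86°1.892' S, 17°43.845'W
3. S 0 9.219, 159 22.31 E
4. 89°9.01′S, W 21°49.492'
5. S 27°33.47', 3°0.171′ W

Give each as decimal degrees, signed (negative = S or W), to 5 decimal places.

Point 1:
  φ: 50 + 54.12/60 = 50.902000
  N ⇒ keep positive
  Longitude: 7.991′ = 0.133183°; total 13.133183
  E → positive
Point 2:
  Latitude: 86 + 1.892/60 = 86.031533
  S ⇒ negate
  Lon: 43.845′ = 0.730750°; total 17.730750
  W ⇒ negate
Point 3:
  Latitude: 9.219′ = 0.153650°; total 0.153650
  S ⇒ negate
  Lon: 22.31′ = 0.371833°; total 159.371833
  E ⇒ keep positive
Point 4:
  Latitude: 89 + 9.01/60 = 89.150167
  hemisphere S, so the sign is −
  λ: 49.492′ = 0.824867°; total 21.824867
  W → negative
Point 5:
  Latitude: 33.47′ = 0.557833°; total 27.557833
  S → negative
  λ: 3 + 0.171/60 = 3.002850
  W ⇒ negate

1. 50.90200, 13.13318
2. -86.03153, -17.73075
3. -0.15365, 159.37183
4. -89.15017, -21.82487
5. -27.55783, -3.00285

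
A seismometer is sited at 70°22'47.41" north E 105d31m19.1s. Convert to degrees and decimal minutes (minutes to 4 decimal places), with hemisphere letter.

70° 22.7902′ N, 105° 31.3183′ E

φ: 22 + 47.41/60 = 22.790167′
Longitude: 31 + 19.1/60 = 31.318333′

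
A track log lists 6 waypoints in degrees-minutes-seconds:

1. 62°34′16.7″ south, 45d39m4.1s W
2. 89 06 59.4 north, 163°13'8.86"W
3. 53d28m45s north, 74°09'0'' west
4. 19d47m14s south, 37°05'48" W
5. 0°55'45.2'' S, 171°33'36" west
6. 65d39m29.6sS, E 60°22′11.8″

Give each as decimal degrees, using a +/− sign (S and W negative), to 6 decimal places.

Point 1:
  Lat: 34′ + 16.7″ = 34.27833′; 62 + 34.27833/60 = 62.5713056
  S → negative
  Longitude: 45° + 39/60 + 4.1/3600 = 45 + 0.650000 + 0.001139 = 45.6511389
  W ⇒ negate
Point 2:
  Latitude: 89 + 6/60 + 59.4/3600 = 89.1165000
  N ⇒ keep positive
  λ: 13′ + 8.86″ = 13.14767′; 163 + 13.14767/60 = 163.2191278
  hemisphere W, so the sign is −
Point 3:
  Lat: 53° + 28/60 + 45/3600 = 53 + 0.466667 + 0.012500 = 53.4791667
  N → positive
  λ: 74° + 9/60 + 0/3600 = 74 + 0.150000 + 0.000000 = 74.1500000
  W ⇒ negate
Point 4:
  Lat: 47′ + 14″ = 47.23333′; 19 + 47.23333/60 = 19.7872222
  S ⇒ negate
  Longitude: 37 + 5/60 + 48/3600 = 37.0966667
  W → negative
Point 5:
  Latitude: 0° + 55/60 + 45.2/3600 = 0 + 0.916667 + 0.012556 = 0.9292222
  S → negative
  Lon: 33′ + 36″ = 33.60000′; 171 + 33.60000/60 = 171.5600000
  W → negative
Point 6:
  φ: 39′ + 29.6″ = 39.49333′; 65 + 39.49333/60 = 65.6582222
  S ⇒ negate
  Lon: 60° + 22/60 + 11.8/3600 = 60 + 0.366667 + 0.003278 = 60.3699444
  E → positive

1. -62.571306, -45.651139
2. 89.116500, -163.219128
3. 53.479167, -74.150000
4. -19.787222, -37.096667
5. -0.929222, -171.560000
6. -65.658222, 60.369944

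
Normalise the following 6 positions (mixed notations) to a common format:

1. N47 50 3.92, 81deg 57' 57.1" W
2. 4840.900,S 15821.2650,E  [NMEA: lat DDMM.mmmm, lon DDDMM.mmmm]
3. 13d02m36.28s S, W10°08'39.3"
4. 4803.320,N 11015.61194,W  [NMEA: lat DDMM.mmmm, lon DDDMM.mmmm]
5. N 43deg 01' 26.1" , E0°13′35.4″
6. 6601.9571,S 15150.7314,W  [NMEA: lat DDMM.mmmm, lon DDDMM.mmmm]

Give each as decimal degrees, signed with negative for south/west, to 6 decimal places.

1. 47.834422, -81.965861
2. -48.681667, 158.354417
3. -13.043411, -10.144250
4. 48.055333, -110.260199
5. 43.023917, 0.226500
6. -66.032618, -151.845523

Point 1:
  Latitude: 47 + 50/60 + 3.92/3600 = 47.8344222
  N ⇒ keep positive
  Lon: 57′ + 57.1″ = 57.95167′; 81 + 57.95167/60 = 81.9658611
  W ⇒ negate
Point 2:
  Latitude: degrees = first 2 digits = 48, minutes = 40.9; 48 + 40.9/60 = 48.6816667
  S ⇒ negate
  λ: degrees = first 3 digits = 158, minutes = 21.265; 158 + 21.265/60 = 158.3544167
  E → positive
Point 3:
  φ: 13 + 2/60 + 36.28/3600 = 13.0434111
  S → negative
  λ: 10° + 8/60 + 39.3/3600 = 10 + 0.133333 + 0.010917 = 10.1442500
  hemisphere W, so the sign is −
Point 4:
  Latitude: degrees = first 2 digits = 48, minutes = 3.32; 48 + 3.32/60 = 48.0553333
  N → positive
  Lon: split at 3 digits → 110° and 15.61194′; 110 + 15.61194/60 = 110.2601990
  hemisphere W, so the sign is −
Point 5:
  Lat: 43° + 1/60 + 26.1/3600 = 43 + 0.016667 + 0.007250 = 43.0239167
  N → positive
  Lon: 0° + 13/60 + 35.4/3600 = 0 + 0.216667 + 0.009833 = 0.2265000
  E → positive
Point 6:
  Latitude: degrees = first 2 digits = 66, minutes = 1.9571; 66 + 1.9571/60 = 66.0326183
  hemisphere S, so the sign is −
  Lon: degrees = first 3 digits = 151, minutes = 50.7314; 151 + 50.7314/60 = 151.8455233
  hemisphere W, so the sign is −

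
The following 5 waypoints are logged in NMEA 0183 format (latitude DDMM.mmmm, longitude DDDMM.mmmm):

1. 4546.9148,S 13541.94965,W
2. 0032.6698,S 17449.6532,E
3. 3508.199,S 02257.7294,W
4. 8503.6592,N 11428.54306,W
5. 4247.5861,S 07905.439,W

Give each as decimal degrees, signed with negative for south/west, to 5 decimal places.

1. -45.78191, -135.69916
2. -0.54450, 174.82755
3. -35.13665, -22.96216
4. 85.06099, -114.47572
5. -42.79310, -79.09065

Point 1:
  Latitude: split at 2 digits → 45° and 46.9148′; 45 + 46.9148/60 = 45.781913
  hemisphere S, so the sign is −
  Longitude: degrees = first 3 digits = 135, minutes = 41.94965; 135 + 41.94965/60 = 135.699161
  hemisphere W, so the sign is −
Point 2:
  Latitude: split at 2 digits → 00° and 32.6698′; 0 + 32.6698/60 = 0.544497
  S → negative
  λ: degrees = first 3 digits = 174, minutes = 49.6532; 174 + 49.6532/60 = 174.827553
  E ⇒ keep positive
Point 3:
  Latitude: degrees = first 2 digits = 35, minutes = 8.199; 35 + 8.199/60 = 35.136650
  hemisphere S, so the sign is −
  λ: split at 3 digits → 022° and 57.7294′; 22 + 57.7294/60 = 22.962157
  hemisphere W, so the sign is −
Point 4:
  Lat: degrees = first 2 digits = 85, minutes = 3.6592; 85 + 3.6592/60 = 85.060987
  N → positive
  Lon: split at 3 digits → 114° and 28.54306′; 114 + 28.54306/60 = 114.475718
  W → negative
Point 5:
  φ: split at 2 digits → 42° and 47.5861′; 42 + 47.5861/60 = 42.793102
  S → negative
  λ: degrees = first 3 digits = 79, minutes = 5.439; 79 + 5.439/60 = 79.090650
  W → negative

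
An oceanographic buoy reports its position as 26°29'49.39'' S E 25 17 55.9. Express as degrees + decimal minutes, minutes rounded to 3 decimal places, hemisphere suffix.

26° 29.823′ S, 25° 17.932′ E

Latitude: 29 + 49.39/60 = 29.82317′
Longitude: 17 + 55.9/60 = 17.93167′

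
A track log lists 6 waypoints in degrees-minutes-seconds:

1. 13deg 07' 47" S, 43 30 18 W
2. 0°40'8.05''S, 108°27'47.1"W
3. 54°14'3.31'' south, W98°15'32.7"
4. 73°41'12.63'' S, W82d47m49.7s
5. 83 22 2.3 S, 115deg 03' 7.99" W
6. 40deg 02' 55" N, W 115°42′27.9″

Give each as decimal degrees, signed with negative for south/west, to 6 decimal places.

1. -13.129722, -43.505000
2. -0.668903, -108.463083
3. -54.234253, -98.259083
4. -73.686842, -82.797139
5. -83.367306, -115.052219
6. 40.048611, -115.707750

Point 1:
  Lat: 13° + 7/60 + 47/3600 = 13 + 0.116667 + 0.013056 = 13.1297222
  S ⇒ negate
  Longitude: 43° + 30/60 + 18/3600 = 43 + 0.500000 + 0.005000 = 43.5050000
  hemisphere W, so the sign is −
Point 2:
  Latitude: 0 + 40/60 + 8.05/3600 = 0.6689028
  hemisphere S, so the sign is −
  Lon: 108 + 27/60 + 47.1/3600 = 108.4630833
  W → negative
Point 3:
  φ: 14′ + 3.31″ = 14.05517′; 54 + 14.05517/60 = 54.2342528
  hemisphere S, so the sign is −
  λ: 98° + 15/60 + 32.7/3600 = 98 + 0.250000 + 0.009083 = 98.2590833
  hemisphere W, so the sign is −
Point 4:
  Latitude: 73° + 41/60 + 12.63/3600 = 73 + 0.683333 + 0.003508 = 73.6868417
  S ⇒ negate
  λ: 82 + 47/60 + 49.7/3600 = 82.7971389
  hemisphere W, so the sign is −
Point 5:
  Latitude: 83 + 22/60 + 2.3/3600 = 83.3673056
  hemisphere S, so the sign is −
  Longitude: 115 + 3/60 + 7.99/3600 = 115.0522194
  W ⇒ negate
Point 6:
  Lat: 40 + 2/60 + 55/3600 = 40.0486111
  N ⇒ keep positive
  Lon: 115° + 42/60 + 27.9/3600 = 115 + 0.700000 + 0.007750 = 115.7077500
  W → negative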